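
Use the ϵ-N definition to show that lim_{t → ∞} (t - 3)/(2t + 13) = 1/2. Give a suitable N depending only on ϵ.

N = (19/4)/ϵ

Let ϵ > 0 be given. We seek N > 0 such that t > N implies |(t - 3)/(2t + 13) − (1/2)| < ϵ.
(t - 3)/(2t + 13) − (1/2) = (2(t - 3) − (2t + 13)) / (2(2t + 13)) = -19/(2(2t + 13)).
For t > 0 we have 2t + 13 > 2t, so |(t - 3)/(2t + 13) − (1/2)| = 19/(2(2t + 13)) < 19/(2·2t) = (19/4)/t.
Thus |(t - 3)/(2t + 13) − (1/2)| < ϵ whenever t > (19/4)/ϵ.
Take N = (19/4)/ϵ. If t > N then |(t - 3)/(2t + 13) − (1/2)| < (19/4)/t < ϵ.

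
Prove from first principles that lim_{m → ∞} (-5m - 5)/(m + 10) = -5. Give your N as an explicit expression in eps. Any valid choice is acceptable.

N = 45/eps

Suppose eps > 0. For m ≥ 1, |(-5m - 5)/(m + 10) + 5| = |45|/((m + 10)) = 45/((m + 10)).
Since m + 10 ≥ m for m ≥ 1, this is ≤ 45/(m) = 45/m.
So |(-5m - 5)/(m + 10) + 5| < eps whenever m > 45/eps.
Take N = 45/eps. If m > N then |(-5m - 5)/(m + 10) + 5| ≤ 45/m < eps.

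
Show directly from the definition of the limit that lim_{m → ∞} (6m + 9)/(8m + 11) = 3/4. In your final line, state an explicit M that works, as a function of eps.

Let eps > 0. For m ≥ 1, |(6m + 9)/(8m + 11) − (3/4)| = |6|/(8(8m + 11)) = 6/(8(8m + 11)).
Since 8m + 11 ≥ 8m for m ≥ 1, this is ≤ 6/(8·8m) = (3/32)/m.
So |(6m + 9)/(8m + 11) − (3/4)| < eps whenever m > (3/32)/eps.
Take M = (3/32)/eps. If m > M then |(6m + 9)/(8m + 11) − (3/4)| ≤ (3/32)/m < eps.

M = (3/32)/eps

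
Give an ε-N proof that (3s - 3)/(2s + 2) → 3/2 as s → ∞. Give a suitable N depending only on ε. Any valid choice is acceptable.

Let ε > 0 be given. We seek N > 0 such that s > N implies |(3s - 3)/(2s + 2) − (3/2)| < ε.
(3s - 3)/(2s + 2) − (3/2) = (2(3s - 3) − 3(2s + 2)) / (2(2s + 2)) = -12/(2(2s + 2)).
For s > 0 we have 2s + 2 > 2s, so |(3s - 3)/(2s + 2) − (3/2)| = 12/(2(2s + 2)) < 12/(2·2s) = 3/s.
Thus |(3s - 3)/(2s + 2) − (3/2)| < ε whenever s > 3/ε.
Take N = 3/ε. If s > N then |(3s - 3)/(2s + 2) − (3/2)| < 3/s < ε.

N = 3/ε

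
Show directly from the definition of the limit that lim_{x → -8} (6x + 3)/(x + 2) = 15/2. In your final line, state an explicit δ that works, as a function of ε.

Let ε > 0. We want δ > 0 with 0 < |x + 8| < δ ⇒ |(6x + 3)/(x + 2) − (15/2)| < ε.
Combining over a common denominator, (6x + 3)/(x + 2) − (15/2) = [(6x + 3)·(-6) − (-45)·(x + 2)] / [(-6)·(x + 2)] = 9(x + 8) / ((-6)(x + 2)).
So |(6x + 3)/(x + 2) − (15/2)| = 9|x + 8| / (6·|x + 2|).
Require δ ≤ 3, so |x + 2| ≥ |-6| − |x + 8| > 6 − 3 = 3.
Hence |(6x + 3)/(x + 2) − (15/2)| < 9|x + 8|/(6·3) = (1/2)|x + 8|, which is < ε once |x + 8| < 2ε.
Take δ = min(3, 2ε). Then 0 < |x + 8| < δ forces both bounds, so |(6x + 3)/(x + 2) − (15/2)| < ε.

δ = min(3, 2ε)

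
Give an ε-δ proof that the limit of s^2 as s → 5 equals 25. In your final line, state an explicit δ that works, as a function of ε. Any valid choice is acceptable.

δ = min(1, ε/11)

Fix ε > 0. We seek δ > 0 with 0 < |s − 5| < δ ⇒ |s^2 − 25| < ε.
Factor: s^2 − 25 = (s − 5)(s + 5), so |s^2 − 25| = |s − 5|·|s + 5|.
Impose δ ≤ 1 so that |s| < 6; then |s + 5| ≤ 11.
Hence |s^2 − 25| ≤ 11|s − 5|, which is < ε once |s − 5| < ε/11.
Take δ = min(1, ε/11). If 0 < |s − 5| < δ then both bounds hold and |s^2 − 25| ≤ 11|s − 5| < 11·(ε/11) = ε.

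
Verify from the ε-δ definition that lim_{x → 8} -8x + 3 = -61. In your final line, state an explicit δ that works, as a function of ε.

Let ε > 0 be given. We need δ > 0 so that 0 < |x − 8| < δ implies |(-8x + 3) + 61| < ε.
|(-8x + 3) + 61| = |-8x + 64| = 8|x − 8|.
So 8|x − 8| < ε exactly when |x − 8| < ε/8.
Take δ = ε/8. If 0 < |x − 8| < δ then |(-8x + 3) + 61| = 8|x − 8| < 8·(ε/8) = ε.

δ = ε/8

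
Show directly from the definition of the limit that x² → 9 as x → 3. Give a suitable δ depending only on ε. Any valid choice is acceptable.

Fix ε > 0. We seek δ > 0 with 0 < |x − 3| < δ ⇒ |x² − 9| < ε.
Factor: x² − 9 = (x − 3)(x + 3), so |x² − 9| = |x − 3|·|x + 3|.
Restrict δ ≤ 1. Then |x − 3| < 1 gives |x| < 4, so by the triangle inequality |x + 3| ≤ 4 + 3 = 7.
Hence |x² − 9| ≤ 7|x − 3|, which is < ε once |x − 3| < ε/7.
Take δ = min(1, ε/7). If 0 < |x − 3| < δ then both bounds hold and |x² − 9| ≤ 7|x − 3| < 7·(ε/7) = ε.

δ = min(1, ε/7)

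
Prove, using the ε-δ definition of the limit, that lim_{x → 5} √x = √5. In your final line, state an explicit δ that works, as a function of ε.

δ = min(5, √5·ε)

Let ε > 0. We want δ > 0 such that 0 < |x − 5| < δ implies |√x − √5| < ε.
Rationalise: √x − √5 = (x − 5)/(√x + √5), so |√x − √5| = |x − 5|/(√x + √5).
Restrict δ ≤ 5 so that |x − 5| < 5 forces x > 0, and then √x + √5 > √5.
Hence |√x − √5| < |x − 5|/√5, which is < ε once |x − 5| < √5·ε.
Take δ = min(5, √5·ε). If 0 < |x − 5| < δ then x > 0 and |√x − √5| < |x − 5|/√5 < ε.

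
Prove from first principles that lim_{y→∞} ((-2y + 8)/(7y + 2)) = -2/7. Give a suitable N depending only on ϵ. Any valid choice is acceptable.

N = (60/49)/ϵ

Let ϵ > 0 be given. We seek N > 0 such that y > N implies |(-2y + 8)/(7y + 2) + 2/7| < ϵ.
(-2y + 8)/(7y + 2) + 2/7 = (7(-2y + 8) − (-2)(7y + 2)) / (7(7y + 2)) = 60/(7(7y + 2)).
For y > 0 we have 7y + 2 > 7y, so |(-2y + 8)/(7y + 2) + 2/7| = 60/(7(7y + 2)) < 60/(7·7y) = (60/49)/y.
Thus |(-2y + 8)/(7y + 2) + 2/7| < ϵ whenever y > (60/49)/ϵ.
Take N = (60/49)/ϵ. If y > N then |(-2y + 8)/(7y + 2) + 2/7| < (60/49)/y < ϵ.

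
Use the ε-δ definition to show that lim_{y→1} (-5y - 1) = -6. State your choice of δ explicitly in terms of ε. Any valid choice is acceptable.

Let ε > 0. We need δ > 0 so that 0 < |y − 1| < δ implies |(-5y - 1) + 6| < ε.
|(-5y - 1) + 6| = |-5y + 5| = 5|y − 1|.
Thus it suffices that |y − 1| < ε/5.
Take δ = ε/5. If 0 < |y − 1| < δ then |(-5y - 1) + 6| = 5|y − 1| < 5·(ε/5) = ε.

δ = ε/5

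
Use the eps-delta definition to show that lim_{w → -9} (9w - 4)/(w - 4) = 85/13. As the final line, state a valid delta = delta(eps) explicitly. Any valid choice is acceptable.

Let eps > 0 be given. We want delta > 0 with 0 < |w + 9| < delta ⇒ |(9w - 4)/(w - 4) − (85/13)| < eps.
Combining over a common denominator, (9w - 4)/(w - 4) − (85/13) = [(9w - 4)·(-13) − (-85)·(w - 4)] / [(-13)·(w - 4)] = -32(w + 9) / ((-13)(w - 4)).
So |(9w - 4)/(w - 4) − (85/13)| = 32|w + 9| / (13·|w − 4|).
Restrict delta ≤ 13/2. Then |w + 9| < 13/2 gives |w − 4| = |(w + 9) + (-13)| ≥ 13 − 13/2 = 13/2.
Hence |(9w - 4)/(w - 4) − (85/13)| < 32|w + 9|/(13·(13/2)) = (64/169)|w + 9|, which is < eps once |w + 9| < (169/64)eps.
Take delta = min(13/2, (169/64)eps). Then 0 < |w + 9| < delta forces both bounds, so |(9w - 4)/(w - 4) − (85/13)| < eps.

delta = min(13/2, (169/64)eps)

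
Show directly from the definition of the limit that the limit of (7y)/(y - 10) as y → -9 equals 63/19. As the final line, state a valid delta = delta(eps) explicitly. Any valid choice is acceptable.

delta = min(19/2, (361/140)eps)

Fix eps > 0. We want delta > 0 with 0 < |y + 9| < delta ⇒ |(7y)/(y - 10) − (63/19)| < eps.
Combining over a common denominator, (7y)/(y - 10) − (63/19) = [(7y)·(-19) − (-63)·(y - 10)] / [(-19)·(y - 10)] = -70(y + 9) / ((-19)(y - 10)).
So |(7y)/(y - 10) − (63/19)| = 70|y + 9| / (19·|y − 10|).
Restrict delta ≤ 19/2. Then |y + 9| < 19/2 gives |y − 10| = |(y + 9) + (-19)| ≥ 19 − 19/2 = 19/2.
Hence |(7y)/(y - 10) − (63/19)| < 70|y + 9|/(19·(19/2)) = (140/361)|y + 9|, which is < eps once |y + 9| < (361/140)eps.
Take delta = min(19/2, (361/140)eps). Then 0 < |y + 9| < delta forces both bounds, so |(7y)/(y - 10) − (63/19)| < eps.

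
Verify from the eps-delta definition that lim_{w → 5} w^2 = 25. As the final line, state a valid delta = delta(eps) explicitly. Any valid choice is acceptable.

Suppose eps > 0. We seek delta > 0 with 0 < |w − 5| < delta ⇒ |w^2 − 25| < eps.
Factor: w^2 − 25 = (w − 5)(w + 5), so |w^2 − 25| = |w − 5|·|w + 5|.
Impose delta ≤ 1 so that |w| < 6; then |w + 5| ≤ 11.
Hence |w^2 − 25| ≤ 11|w − 5|, which is < eps once |w − 5| < eps/11.
Take delta = min(1, eps/11). If 0 < |w − 5| < delta then both bounds hold and |w^2 − 25| ≤ 11|w − 5| < 11·(eps/11) = eps.

delta = min(1, eps/11)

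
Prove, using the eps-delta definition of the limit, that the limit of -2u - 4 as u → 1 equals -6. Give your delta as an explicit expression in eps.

delta = eps/2

Suppose eps > 0. We need delta > 0 so that 0 < |u − 1| < delta implies |(-2u - 4) + 6| < eps.
Since (-2u - 4) + 6 = -2(u − 1), we have |(-2u - 4) + 6| = 2|u − 1|.
Thus it suffices that |u − 1| < eps/2.
Choosing delta = eps/2 gives |(-2u - 4) + 6| = 2|u − 1| < eps whenever |u − 1| < delta.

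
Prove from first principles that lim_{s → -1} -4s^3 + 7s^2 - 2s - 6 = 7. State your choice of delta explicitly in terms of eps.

Suppose eps > 0. We want delta > 0 such that 0 < |s + 1| < delta implies |(-4s^3 + 7s^2 - 2s - 6) − 7| < eps.
(-4s^3 + 7s^2 - 2s - 6) − 7 = -4s^3 + 7s^2 - 2s - 13 = (s + 1)(-4s^2 + 11s - 13).
So |(-4s^3 + 7s^2 - 2s - 6) − 7| = |s + 1|·|-4s^2 + 11s - 13|.
Require delta ≤ 2. Then |s + 1| < 2 gives |s| < 3, and by the triangle inequality |-4s^2 + 11s - 13| ≤ 4·3^2 + 11·3 + 13 = 82.
Hence |(-4s^3 + 7s^2 - 2s - 6) − 7| ≤ 82|s + 1| < eps provided |s + 1| < eps/82.
Take delta = min(2, eps/82). Then 0 < |s + 1| < delta gives both |s + 1| < 2 and |s + 1| < eps/82, so |(-4s^3 + 7s^2 - 2s - 6) − 7| < eps.

delta = min(2, eps/82)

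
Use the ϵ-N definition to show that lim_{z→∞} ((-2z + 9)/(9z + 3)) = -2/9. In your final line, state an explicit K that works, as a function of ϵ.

K = (29/27)/ϵ

Let ϵ > 0. We seek K > 0 such that z > K implies |(-2z + 9)/(9z + 3) + 2/9| < ϵ.
(-2z + 9)/(9z + 3) + 2/9 = (9(-2z + 9) − (-2)(9z + 3)) / (9(9z + 3)) = 87/(9(9z + 3)).
For z > 0 we have 9z + 3 > 9z, so |(-2z + 9)/(9z + 3) + 2/9| = 87/(9(9z + 3)) < 87/(9·9z) = (29/27)/z.
Thus |(-2z + 9)/(9z + 3) + 2/9| < ϵ whenever z > (29/27)/ϵ.
Take K = (29/27)/ϵ. If z > K then |(-2z + 9)/(9z + 3) + 2/9| < (29/27)/z < ϵ.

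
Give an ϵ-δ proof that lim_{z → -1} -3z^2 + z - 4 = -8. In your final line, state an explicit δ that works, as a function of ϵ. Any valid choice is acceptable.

δ = min(1, ϵ/10)

Let ϵ > 0 be given. We want δ > 0 such that 0 < |z + 1| < δ implies |(-3z^2 + z - 4) + 8| < ϵ.
(-3z^2 + z - 4) + 8 = -3z^2 + z + 4 = (z + 1)(-3z + 4).
So |(-3z^2 + z - 4) + 8| = |z + 1|·|-3z + 4|.
Assume first that |z + 1| < 1, so |z| < 2. Then |-3z + 4| ≤ 3·2 + 4 = 10.
Hence |(-3z^2 + z - 4) + 8| ≤ 10|z + 1| < ϵ provided |z + 1| < ϵ/10.
Choosing δ = min(1, ϵ/10) ensures both conditions, hence |(-3z^2 + z - 4) + 8| < ϵ.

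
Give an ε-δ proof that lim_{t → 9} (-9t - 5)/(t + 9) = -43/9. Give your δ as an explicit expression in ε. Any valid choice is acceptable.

Let ε > 0 be given. We want δ > 0 with 0 < |t − 9| < δ ⇒ |(-9t - 5)/(t + 9) + 43/9| < ε.
Combining over a common denominator, (-9t - 5)/(t + 9) + 43/9 = [(-9t - 5)·18 − (-86)·(t + 9)] / [18·(t + 9)] = -76(t − 9) / (18(t + 9)).
So |(-9t - 5)/(t + 9) + 43/9| = 76|t − 9| / (18·|t + 9|).
Restrict δ ≤ 9. Then |t − 9| < 9 gives |t + 9| = |(t − 9) + 18| ≥ 18 − 9 = 9.
Hence |(-9t - 5)/(t + 9) + 43/9| < 76|t − 9|/(18·9) = (38/81)|t − 9|, which is < ε once |t − 9| < (81/38)ε.
Take δ = min(9, (81/38)ε). Then 0 < |t − 9| < δ forces both bounds, so |(-9t - 5)/(t + 9) + 43/9| < ε.

δ = min(9, (81/38)ε)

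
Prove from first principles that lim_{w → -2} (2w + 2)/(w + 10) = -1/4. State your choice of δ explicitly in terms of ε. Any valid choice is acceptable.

Let ε > 0 be given. We want δ > 0 with 0 < |w + 2| < δ ⇒ |(2w + 2)/(w + 10) + 1/4| < ε.
Combining over a common denominator, (2w + 2)/(w + 10) + 1/4 = [(2w + 2)·8 − (-2)·(w + 10)] / [8·(w + 10)] = 18(w + 2) / (8(w + 10)).
So |(2w + 2)/(w + 10) + 1/4| = 18|w + 2| / (8·|w + 10|).
Require δ ≤ 4, so |w + 10| ≥ |8| − |w + 2| > 8 − 4 = 4.
Hence |(2w + 2)/(w + 10) + 1/4| < 18|w + 2|/(8·4) = (9/16)|w + 2|, which is < ε once |w + 2| < (16/9)ε.
Take δ = min(4, (16/9)ε). Then 0 < |w + 2| < δ forces both bounds, so |(2w + 2)/(w + 10) + 1/4| < ε.

δ = min(4, (16/9)ε)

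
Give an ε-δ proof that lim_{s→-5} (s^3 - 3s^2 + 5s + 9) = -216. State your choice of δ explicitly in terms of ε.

Fix ε > 0. We want δ > 0 such that 0 < |s + 5| < δ implies |(s^3 - 3s^2 + 5s + 9) + 216| < ε.
(s^3 - 3s^2 + 5s + 9) + 216 = s^3 - 3s^2 + 5s + 225 = (s + 5)(s^2 - 8s + 45).
So |(s^3 - 3s^2 + 5s + 9) + 216| = |s + 5|·|s^2 - 8s + 45|.
Require δ ≤ 2. Then |s + 5| < 2 gives |s| < 7, and by the triangle inequality |s^2 - 8s + 45| ≤ 7^2 + 8·7 + 45 = 150.
Hence |(s^3 - 3s^2 + 5s + 9) + 216| ≤ 150|s + 5| < ε provided |s + 5| < ε/150.
Choosing δ = min(2, ε/150) ensures both conditions, hence |(s^3 - 3s^2 + 5s + 9) + 216| < ε.

δ = min(2, ε/150)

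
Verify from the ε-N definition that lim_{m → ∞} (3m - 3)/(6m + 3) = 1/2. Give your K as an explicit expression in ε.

Let ε > 0. For m ≥ 1, |(3m - 3)/(6m + 3) − (1/2)| = |-27|/(6(6m + 3)) = 27/(6(6m + 3)).
Since 6m + 3 ≥ 6m for m ≥ 1, this is ≤ 27/(6·6m) = (3/4)/m.
So |(3m - 3)/(6m + 3) − (1/2)| < ε whenever m > (3/4)/ε.
Take K = (3/4)/ε. If m > K then |(3m - 3)/(6m + 3) − (1/2)| ≤ (3/4)/m < ε.

K = (3/4)/ε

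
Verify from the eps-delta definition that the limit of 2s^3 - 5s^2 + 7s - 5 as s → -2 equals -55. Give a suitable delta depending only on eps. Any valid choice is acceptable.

delta = min(1, eps/70)

Let eps > 0 be given. We want delta > 0 such that 0 < |s + 2| < delta implies |(2s^3 - 5s^2 + 7s - 5) + 55| < eps.
(2s^3 - 5s^2 + 7s - 5) + 55 = 2s^3 - 5s^2 + 7s + 50 = (s + 2)(2s^2 - 9s + 25).
So |(2s^3 - 5s^2 + 7s - 5) + 55| = |s + 2|·|2s^2 - 9s + 25|.
Assume first that |s + 2| < 1, so |s| < 3. Then |2s^2 - 9s + 25| ≤ 2·3^2 + 9·3 + 25 = 70.
Hence |(2s^3 - 5s^2 + 7s - 5) + 55| ≤ 70|s + 2| < eps provided |s + 2| < eps/70.
Choosing delta = min(1, eps/70) ensures both conditions, hence |(2s^3 - 5s^2 + 7s - 5) + 55| < eps.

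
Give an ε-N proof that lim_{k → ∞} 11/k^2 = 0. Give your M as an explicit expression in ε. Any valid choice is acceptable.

Fix ε > 0. For k ≥ 1, |11/k^2 − 0| = 11/k^2.
11/k^2 < ε ⇔ k^2 > 11/ε ⇔ k > (11/ε)^{1/2}.
Take M = (11/ε)^{1/2}. Then k > M implies 11/k^2 < ε.

M = (11/ε)^{1/2}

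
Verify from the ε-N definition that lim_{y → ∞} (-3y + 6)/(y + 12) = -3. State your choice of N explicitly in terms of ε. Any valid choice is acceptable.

Let ε > 0. We seek N > 0 such that y > N implies |(-3y + 6)/(y + 12) + 3| < ε.
(-3y + 6)/(y + 12) + 3 = ((-3y + 6) − (-3)(y + 12)) / ((y + 12)) = 42/((y + 12)).
For y > 0 we have y + 12 > y, so |(-3y + 6)/(y + 12) + 3| = 42/((y + 12)) < 42/(y) = 42/y.
Thus |(-3y + 6)/(y + 12) + 3| < ε whenever y > 42/ε.
Take N = 42/ε. If y > N then |(-3y + 6)/(y + 12) + 3| < 42/y < ε.

N = 42/ε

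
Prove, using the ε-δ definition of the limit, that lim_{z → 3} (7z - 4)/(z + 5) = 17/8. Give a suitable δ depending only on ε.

Fix ε > 0. We want δ > 0 with 0 < |z − 3| < δ ⇒ |(7z - 4)/(z + 5) − (17/8)| < ε.
Combining over a common denominator, (7z - 4)/(z + 5) − (17/8) = [(7z - 4)·8 − 17·(z + 5)] / [8·(z + 5)] = 39(z − 3) / (8(z + 5)).
So |(7z - 4)/(z + 5) − (17/8)| = 39|z − 3| / (8·|z + 5|).
Restrict δ ≤ 4. Then |z − 3| < 4 gives |z + 5| = |(z − 3) + 8| ≥ 8 − 4 = 4.
Hence |(7z - 4)/(z + 5) − (17/8)| < 39|z − 3|/(8·4) = (39/32)|z − 3|, which is < ε once |z − 3| < (32/39)ε.
Take δ = min(4, (32/39)ε). Then 0 < |z − 3| < δ forces both bounds, so |(7z - 4)/(z + 5) − (17/8)| < ε.

δ = min(4, (32/39)ε)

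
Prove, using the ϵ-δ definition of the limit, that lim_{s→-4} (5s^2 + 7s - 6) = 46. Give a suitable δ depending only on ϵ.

Fix ϵ > 0. We want δ > 0 such that 0 < |s + 4| < δ implies |(5s^2 + 7s - 6) − 46| < ϵ.
(5s^2 + 7s - 6) − 46 = 5s^2 + 7s - 52 = (s + 4)(5s - 13).
So |(5s^2 + 7s - 6) − 46| = |s + 4|·|5s - 13|.
Assume first that |s + 4| < 1, so |s| < 5. Then |5s - 13| ≤ 5·5 + 13 = 38.
Hence |(5s^2 + 7s - 6) − 46| ≤ 38|s + 4| < ϵ provided |s + 4| < ϵ/38.
Take δ = min(1, ϵ/38). Then 0 < |s + 4| < δ gives both |s + 4| < 1 and |s + 4| < ϵ/38, so |(5s^2 + 7s - 6) − 46| < ϵ.

δ = min(1, ϵ/38)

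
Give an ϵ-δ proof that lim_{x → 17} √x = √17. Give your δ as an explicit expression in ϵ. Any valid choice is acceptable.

Suppose ϵ > 0. We want δ > 0 such that 0 < |x − 17| < δ implies |√x − √17| < ϵ.
Multiplying by the conjugate, |√x − √17| = |x − 17|/(√x + √17).
Restrict δ ≤ 17 so that |x − 17| < 17 forces x > 0, and then √x + √17 > √17.
Hence |√x − √17| < |x − 17|/√17, which is < ϵ once |x − 17| < √17·ϵ.
Take δ = min(17, √17·ϵ). If 0 < |x − 17| < δ then x > 0 and |√x − √17| < |x − 17|/√17 < ϵ.

δ = min(17, √17·ϵ)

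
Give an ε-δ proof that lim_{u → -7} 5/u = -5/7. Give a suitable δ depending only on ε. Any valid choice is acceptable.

δ = min(7/2, (49/10)ε)

Suppose ε > 0. We seek δ > 0 such that 0 < |u + 7| < δ implies |5/u + 5/7| < ε.
|5/u + 5/7| = 5·|-7 − u|/(7·|u|) = 5|u + 7|/(7|u|).
Restrict δ ≤ 7/2. Then |u + 7| < 7/2 gives |u| > 7/2, so 7|u| > 49/2.
Then |5/u + 5/7| < 5|u + 7|/(49/2), which is < ε when |u + 7| < (49/10)ε.
Take δ = min(7/2, (49/10)ε). Then 0 < |u + 7| < δ gives both |u + 7| < 7/2 and |u + 7| < (49/10)ε, so |5/u + 5/7| < ε.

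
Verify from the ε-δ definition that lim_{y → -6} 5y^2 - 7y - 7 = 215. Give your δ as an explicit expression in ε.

Let ε > 0 be given. We want δ > 0 such that 0 < |y + 6| < δ implies |(5y^2 - 7y - 7) − 215| < ε.
(5y^2 - 7y - 7) − 215 = 5y^2 - 7y - 222 = (y + 6)(5y - 37).
So |(5y^2 - 7y - 7) − 215| = |y + 6|·|5y - 37|.
Require δ ≤ 1. Then |y + 6| < 1 gives |y| < 7, and by the triangle inequality |5y - 37| ≤ 5·7 + 37 = 72.
Hence |(5y^2 - 7y - 7) − 215| ≤ 72|y + 6| < ε provided |y + 6| < ε/72.
Take δ = min(1, ε/72). Then 0 < |y + 6| < δ gives both |y + 6| < 1 and |y + 6| < ε/72, so |(5y^2 - 7y - 7) − 215| < ε.

δ = min(1, ε/72)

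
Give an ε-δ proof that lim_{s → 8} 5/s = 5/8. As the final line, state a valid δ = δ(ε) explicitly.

δ = min(4, (32/5)ε)

Let ε > 0 be given. We seek δ > 0 such that 0 < |s − 8| < δ implies |5/s − (5/8)| < ε.
|5/s − (5/8)| = 5·|8 − s|/(8·|s|) = 5|s − 8|/(8|s|).
Restrict δ ≤ 4. Then |s − 8| < 4 gives |s| > 4, so 8|s| > 32.
Then |5/s − (5/8)| < 5|s − 8|/32, which is < ε when |s − 8| < (32/5)ε.
Take δ = min(4, (32/5)ε). Then 0 < |s − 8| < δ gives both |s − 8| < 4 and |s − 8| < (32/5)ε, so |5/s − (5/8)| < ε.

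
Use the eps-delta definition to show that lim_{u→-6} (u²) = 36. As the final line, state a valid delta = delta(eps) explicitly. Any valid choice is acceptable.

Let eps > 0 be given. We seek delta > 0 with 0 < |u + 6| < delta ⇒ |u² − 36| < eps.
Factor: u² − 36 = (u + 6)(u - 6), so |u² − 36| = |u + 6|·|u - 6|.
Restrict delta ≤ 1. Then |u + 6| < 1 gives |u| < 7, so by the triangle inequality |u - 6| ≤ 7 + 6 = 13.
Hence |u² − 36| ≤ 13|u + 6|, which is < eps once |u + 6| < eps/13.
Take delta = min(1, eps/13). If 0 < |u + 6| < delta then both bounds hold and |u² − 36| ≤ 13|u + 6| < 13·(eps/13) = eps.

delta = min(1, eps/13)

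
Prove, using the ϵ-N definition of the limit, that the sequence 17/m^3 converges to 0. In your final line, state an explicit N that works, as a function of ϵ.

N = (17/ϵ)^{1/3}

Suppose ϵ > 0. For m ≥ 1, |17/m^3 − 0| = 17/m^3.
17/m^3 < ϵ ⇔ m^3 > 17/ϵ ⇔ m > (17/ϵ)^{1/3}.
Take N = (17/ϵ)^{1/3}. Then m > N implies 17/m^3 < ϵ.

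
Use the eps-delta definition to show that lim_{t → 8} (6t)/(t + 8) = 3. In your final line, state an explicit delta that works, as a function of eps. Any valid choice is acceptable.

delta = min(8, (8/3)eps)

Suppose eps > 0. We want delta > 0 with 0 < |t − 8| < delta ⇒ |(6t)/(t + 8) − 3| < eps.
Combining over a common denominator, (6t)/(t + 8) − 3 = [(6t)·16 − 48·(t + 8)] / [16·(t + 8)] = 48(t − 8) / (16(t + 8)).
So |(6t)/(t + 8) − 3| = 48|t − 8| / (16·|t + 8|).
Require delta ≤ 8, so |t + 8| ≥ |16| − |t − 8| > 16 − 8 = 8.
Hence |(6t)/(t + 8) − 3| < 48|t − 8|/(16·8) = (3/8)|t − 8|, which is < eps once |t − 8| < (8/3)eps.
Take delta = min(8, (8/3)eps). Then 0 < |t − 8| < delta forces both bounds, so |(6t)/(t + 8) − 3| < eps.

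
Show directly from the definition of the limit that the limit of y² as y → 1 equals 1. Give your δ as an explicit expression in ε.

δ = min(1, ε/3)

Suppose ε > 0. We seek δ > 0 with 0 < |y − 1| < δ ⇒ |y² − 1| < ε.
Factor: y² − 1 = (y − 1)(y + 1), so |y² − 1| = |y − 1|·|y + 1|.
Impose δ ≤ 1 so that |y| < 2; then |y + 1| ≤ 3.
Hence |y² − 1| ≤ 3|y − 1|, which is < ε once |y − 1| < ε/3.
Take δ = min(1, ε/3). If 0 < |y − 1| < δ then both bounds hold and |y² − 1| ≤ 3|y − 1| < 3·(ε/3) = ε.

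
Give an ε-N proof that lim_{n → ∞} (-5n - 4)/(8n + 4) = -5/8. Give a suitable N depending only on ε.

N = (3/16)/ε

Let ε > 0. For n ≥ 1, |(-5n - 4)/(8n + 4) + 5/8| = |-12|/(8(8n + 4)) = 12/(8(8n + 4)).
Since 8n + 4 ≥ 8n for n ≥ 1, this is ≤ 12/(8·8n) = (3/16)/n.
So |(-5n - 4)/(8n + 4) + 5/8| < ε whenever n > (3/16)/ε.
Take N = (3/16)/ε. If n > N then |(-5n - 4)/(8n + 4) + 5/8| ≤ (3/16)/n < ε.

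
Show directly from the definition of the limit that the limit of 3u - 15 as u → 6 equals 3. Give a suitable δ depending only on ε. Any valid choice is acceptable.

δ = ε/3

Let ε > 0. We need δ > 0 so that 0 < |u − 6| < δ implies |(3u - 15) − 3| < ε.
Since (3u - 15) − 3 = 3(u − 6), we have |(3u - 15) − 3| = 3|u − 6|.
Thus it suffices that |u − 6| < ε/3.
Choosing δ = ε/3 gives |(3u - 15) − 3| = 3|u − 6| < ε whenever |u − 6| < δ.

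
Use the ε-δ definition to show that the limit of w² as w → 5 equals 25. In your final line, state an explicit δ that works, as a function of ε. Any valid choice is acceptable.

δ = min(1, ε/11)

Fix ε > 0. We seek δ > 0 with 0 < |w − 5| < δ ⇒ |w² − 25| < ε.
Factor: w² − 25 = (w − 5)(w + 5), so |w² − 25| = |w − 5|·|w + 5|.
Impose δ ≤ 1 so that |w| < 6; then |w + 5| ≤ 11.
Hence |w² − 25| ≤ 11|w − 5|, which is < ε once |w − 5| < ε/11.
Take δ = min(1, ε/11). If 0 < |w − 5| < δ then both bounds hold and |w² − 25| ≤ 11|w − 5| < 11·(ε/11) = ε.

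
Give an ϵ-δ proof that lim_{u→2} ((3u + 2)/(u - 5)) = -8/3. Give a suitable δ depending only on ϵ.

δ = min(3/2, (9/34)ϵ)

Fix ϵ > 0. We want δ > 0 with 0 < |u − 2| < δ ⇒ |(3u + 2)/(u - 5) + 8/3| < ϵ.
Combining over a common denominator, (3u + 2)/(u - 5) + 8/3 = [(3u + 2)·(-3) − 8·(u - 5)] / [(-3)·(u - 5)] = -17(u − 2) / ((-3)(u - 5)).
So |(3u + 2)/(u - 5) + 8/3| = 17|u − 2| / (3·|u − 5|).
Restrict δ ≤ 3/2. Then |u − 2| < 3/2 gives |u − 5| = |(u − 2) + (-3)| ≥ 3 − 3/2 = 3/2.
Hence |(3u + 2)/(u - 5) + 8/3| < 17|u − 2|/(3·(3/2)) = (34/9)|u − 2|, which is < ϵ once |u − 2| < (9/34)ϵ.
Take δ = min(3/2, (9/34)ϵ). Then 0 < |u − 2| < δ forces both bounds, so |(3u + 2)/(u - 5) + 8/3| < ϵ.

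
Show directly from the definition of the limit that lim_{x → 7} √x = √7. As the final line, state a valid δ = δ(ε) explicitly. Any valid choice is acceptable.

Suppose ε > 0. We want δ > 0 such that 0 < |x − 7| < δ implies |√x − √7| < ε.
Rationalise: √x − √7 = (x − 7)/(√x + √7), so |√x − √7| = |x − 7|/(√x + √7).
Restrict δ ≤ 7 so that |x − 7| < 7 forces x > 0, and then √x + √7 > √7.
Hence |√x − √7| < |x − 7|/√7, which is < ε once |x − 7| < √7·ε.
Take δ = min(7, √7·ε). If 0 < |x − 7| < δ then x > 0 and |√x − √7| < |x − 7|/√7 < ε.

δ = min(7, √7·ε)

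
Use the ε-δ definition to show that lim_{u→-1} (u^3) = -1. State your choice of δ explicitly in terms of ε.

δ = min(1, ε/7)

Fix ε > 0. We seek δ > 0 with 0 < |u + 1| < δ ⇒ |u^3 + 1| < ε.
Factor: u^3 + 1 = (u + 1)(u^2 - u + 1), so |u^3 + 1| = |u + 1|·|u^2 - u + 1|.
Restrict δ ≤ 1. Then |u + 1| < 1 gives |u| < 2, so by the triangle inequality |u^2 - u + 1| ≤ 2^2 + 2 + 1 = 7.
Hence |u^3 + 1| ≤ 7|u + 1|, which is < ε once |u + 1| < ε/7.
Take δ = min(1, ε/7). If 0 < |u + 1| < δ then both bounds hold and |u^3 + 1| ≤ 7|u + 1| < 7·(ε/7) = ε.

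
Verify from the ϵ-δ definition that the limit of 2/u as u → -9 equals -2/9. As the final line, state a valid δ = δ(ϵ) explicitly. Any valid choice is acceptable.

δ = min(9/2, (81/4)ϵ)

Let ϵ > 0 be given. We seek δ > 0 such that 0 < |u + 9| < δ implies |2/u + 2/9| < ϵ.
|2/u + 2/9| = 2·|-9 − u|/(9·|u|) = 2|u + 9|/(9|u|).
Restrict δ ≤ 9/2. Then |u + 9| < 9/2 gives |u| > 9/2, so 9|u| > 81/2.
Then |2/u + 2/9| < 2|u + 9|/(81/2), which is < ϵ when |u + 9| < (81/4)ϵ.
Take δ = min(9/2, (81/4)ϵ). Then 0 < |u + 9| < δ gives both |u + 9| < 9/2 and |u + 9| < (81/4)ϵ, so |2/u + 2/9| < ϵ.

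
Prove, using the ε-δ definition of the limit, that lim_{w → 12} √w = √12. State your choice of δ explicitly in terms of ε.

δ = min(12, √12·ε)

Let ε > 0. We want δ > 0 such that 0 < |w − 12| < δ implies |√w − √12| < ε.
Multiplying by the conjugate, |√w − √12| = |w − 12|/(√w + √12).
Restrict δ ≤ 12 so that |w − 12| < 12 forces w > 0, and then √w + √12 > √12.
Hence |√w − √12| < |w − 12|/√12, which is < ε once |w − 12| < √12·ε.
Take δ = min(12, √12·ε). If 0 < |w − 12| < δ then w > 0 and |√w − √12| < |w − 12|/√12 < ε.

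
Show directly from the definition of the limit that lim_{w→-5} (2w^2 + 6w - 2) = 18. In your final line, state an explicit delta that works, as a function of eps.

delta = min(1, eps/16)

Fix eps > 0. We want delta > 0 such that 0 < |w + 5| < delta implies |(2w^2 + 6w - 2) − 18| < eps.
(2w^2 + 6w - 2) − 18 = 2w^2 + 6w - 20 = (w + 5)(2w - 4).
So |(2w^2 + 6w - 2) − 18| = |w + 5|·|2w - 4|.
Assume first that |w + 5| < 1, so |w| < 6. Then |2w - 4| ≤ 2·6 + 4 = 16.
Hence |(2w^2 + 6w - 2) − 18| ≤ 16|w + 5| < eps provided |w + 5| < eps/16.
Choosing delta = min(1, eps/16) ensures both conditions, hence |(2w^2 + 6w - 2) − 18| < eps.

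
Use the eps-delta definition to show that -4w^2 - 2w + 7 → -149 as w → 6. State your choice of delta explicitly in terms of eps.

delta = min(2, eps/58)

Fix eps > 0. We want delta > 0 such that 0 < |w − 6| < delta implies |(-4w^2 - 2w + 7) + 149| < eps.
(-4w^2 - 2w + 7) + 149 = -4w^2 - 2w + 156 = (w − 6)(-4w - 26).
So |(-4w^2 - 2w + 7) + 149| = |w − 6|·|-4w - 26|.
Require delta ≤ 2. Then |w − 6| < 2 gives |w| < 8, and by the triangle inequality |-4w - 26| ≤ 4·8 + 26 = 58.
Hence |(-4w^2 - 2w + 7) + 149| ≤ 58|w − 6| < eps provided |w − 6| < eps/58.
Choosing delta = min(2, eps/58) ensures both conditions, hence |(-4w^2 - 2w + 7) + 149| < eps.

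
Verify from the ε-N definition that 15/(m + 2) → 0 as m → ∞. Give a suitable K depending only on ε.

Fix ε > 0. For m ≥ 1, |15/(m + 2) − 0| = 15/(m + 2) ≤ 15/m.
We need 15/m < ε, i.e. m > 15/ε.
Take K = 15/ε. If m > K then |15/(m + 2)| ≤ 15/m < ε.

K = 15/ε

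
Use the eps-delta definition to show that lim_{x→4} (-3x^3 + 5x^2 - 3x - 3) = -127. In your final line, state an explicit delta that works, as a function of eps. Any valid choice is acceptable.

delta = min(1, eps/141)

Suppose eps > 0. We want delta > 0 such that 0 < |x − 4| < delta implies |(-3x^3 + 5x^2 - 3x - 3) + 127| < eps.
(-3x^3 + 5x^2 - 3x - 3) + 127 = -3x^3 + 5x^2 - 3x + 124 = (x − 4)(-3x^2 - 7x - 31).
So |(-3x^3 + 5x^2 - 3x - 3) + 127| = |x − 4|·|-3x^2 - 7x - 31|.
Assume first that |x − 4| < 1, so |x| < 5. Then |-3x^2 - 7x - 31| ≤ 3·5^2 + 7·5 + 31 = 141.
Hence |(-3x^3 + 5x^2 - 3x - 3) + 127| ≤ 141|x − 4| < eps provided |x − 4| < eps/141.
Take delta = min(1, eps/141). Then 0 < |x − 4| < delta gives both |x − 4| < 1 and |x − 4| < eps/141, so |(-3x^3 + 5x^2 - 3x - 3) + 127| < eps.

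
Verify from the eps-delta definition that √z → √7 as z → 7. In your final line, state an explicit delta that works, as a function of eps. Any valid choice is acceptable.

Fix eps > 0. We want delta > 0 such that 0 < |z − 7| < delta implies |√z − √7| < eps.
Multiplying by the conjugate, |√z − √7| = |z − 7|/(√z + √7).
Restrict delta ≤ 7 so that |z − 7| < 7 forces z > 0, and then √z + √7 > √7.
Hence |√z − √7| < |z − 7|/√7, which is < eps once |z − 7| < √7·eps.
Take delta = min(7, √7·eps). If 0 < |z − 7| < delta then z > 0 and |√z − √7| < |z − 7|/√7 < eps.

delta = min(7, √7·eps)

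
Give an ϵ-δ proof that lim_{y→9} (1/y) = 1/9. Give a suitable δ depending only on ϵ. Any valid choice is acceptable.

Fix ϵ > 0. We seek δ > 0 such that 0 < |y − 9| < δ implies |1/y − (1/9)| < ϵ.
|1/y − (1/9)| = |9 − y|/(9·|y|) = |y − 9|/(9|y|).
Restrict δ ≤ 9/2. Then |y − 9| < 9/2 gives |y| > 9/2, so 9|y| > 81/2.
Then |1/y − (1/9)| < |y − 9|/(81/2), which is < ϵ when |y − 9| < (81/2)ϵ.
Take δ = min(9/2, (81/2)ϵ). Then 0 < |y − 9| < δ gives both |y − 9| < 9/2 and |y − 9| < (81/2)ϵ, so |1/y − (1/9)| < ϵ.

δ = min(9/2, (81/2)ϵ)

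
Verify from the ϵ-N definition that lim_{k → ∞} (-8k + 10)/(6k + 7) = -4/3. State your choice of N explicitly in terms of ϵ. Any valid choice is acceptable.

Suppose ϵ > 0. For k ≥ 1, |(-8k + 10)/(6k + 7) + 4/3| = |116|/(6(6k + 7)) = 116/(6(6k + 7)).
Since 6k + 7 ≥ 6k for k ≥ 1, this is ≤ 116/(6·6k) = (29/9)/k.
So |(-8k + 10)/(6k + 7) + 4/3| < ϵ whenever k > (29/9)/ϵ.
Take N = (29/9)/ϵ. If k > N then |(-8k + 10)/(6k + 7) + 4/3| ≤ (29/9)/k < ϵ.

N = (29/9)/ϵ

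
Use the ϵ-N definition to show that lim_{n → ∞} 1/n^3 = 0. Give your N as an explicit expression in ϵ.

Let ϵ > 0. For n ≥ 1, |1/n^3 − 0| = 1/n^3.
1/n^3 < ϵ ⇔ n^3 > 1/ϵ ⇔ n > (1/ϵ)^{1/3}.
Take N = (1/ϵ)^{1/3}. Then n > N implies 1/n^3 < ϵ.

N = (1/ϵ)^{1/3}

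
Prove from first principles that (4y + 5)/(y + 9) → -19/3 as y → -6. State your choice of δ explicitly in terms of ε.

δ = min(3/2, (9/62)ε)

Let ε > 0. We want δ > 0 with 0 < |y + 6| < δ ⇒ |(4y + 5)/(y + 9) + 19/3| < ε.
Combining over a common denominator, (4y + 5)/(y + 9) + 19/3 = [(4y + 5)·3 − (-19)·(y + 9)] / [3·(y + 9)] = 31(y + 6) / (3(y + 9)).
So |(4y + 5)/(y + 9) + 19/3| = 31|y + 6| / (3·|y + 9|).
Restrict δ ≤ 3/2. Then |y + 6| < 3/2 gives |y + 9| = |(y + 6) + 3| ≥ 3 − 3/2 = 3/2.
Hence |(4y + 5)/(y + 9) + 19/3| < 31|y + 6|/(3·(3/2)) = (62/9)|y + 6|, which is < ε once |y + 6| < (9/62)ε.
Take δ = min(3/2, (9/62)ε). Then 0 < |y + 6| < δ forces both bounds, so |(4y + 5)/(y + 9) + 19/3| < ε.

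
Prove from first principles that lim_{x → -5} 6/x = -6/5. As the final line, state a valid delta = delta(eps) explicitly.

Let eps > 0 be given. We seek delta > 0 such that 0 < |x + 5| < delta implies |6/x + 6/5| < eps.
|6/x + 6/5| = 6·|-5 − x|/(5·|x|) = 6|x + 5|/(5|x|).
Require delta ≤ 5/2 so that |x| > 5 − 5/2 = 5/2, hence 5|x| > 25/2.
Then |6/x + 6/5| < 6|x + 5|/(25/2), which is < eps when |x + 5| < (25/12)eps.
Take delta = min(5/2, (25/12)eps). Then 0 < |x + 5| < delta gives both |x + 5| < 5/2 and |x + 5| < (25/12)eps, so |6/x + 6/5| < eps.

delta = min(5/2, (25/12)eps)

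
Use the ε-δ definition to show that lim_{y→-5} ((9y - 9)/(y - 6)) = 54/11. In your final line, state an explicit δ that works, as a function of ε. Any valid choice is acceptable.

δ = min(11/2, (121/90)ε)

Let ε > 0 be given. We want δ > 0 with 0 < |y + 5| < δ ⇒ |(9y - 9)/(y - 6) − (54/11)| < ε.
Combining over a common denominator, (9y - 9)/(y - 6) − (54/11) = [(9y - 9)·(-11) − (-54)·(y - 6)] / [(-11)·(y - 6)] = -45(y + 5) / ((-11)(y - 6)).
So |(9y - 9)/(y - 6) − (54/11)| = 45|y + 5| / (11·|y − 6|).
Require δ ≤ 11/2, so |y − 6| ≥ |-11| − |y + 5| > 11 − 11/2 = 11/2.
Hence |(9y - 9)/(y - 6) − (54/11)| < 45|y + 5|/(11·(11/2)) = (90/121)|y + 5|, which is < ε once |y + 5| < (121/90)ε.
Take δ = min(11/2, (121/90)ε). Then 0 < |y + 5| < δ forces both bounds, so |(9y - 9)/(y - 6) − (54/11)| < ε.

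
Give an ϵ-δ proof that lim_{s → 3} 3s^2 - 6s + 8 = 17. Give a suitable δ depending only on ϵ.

Let ϵ > 0 be given. We want δ > 0 such that 0 < |s − 3| < δ implies |(3s^2 - 6s + 8) − 17| < ϵ.
(3s^2 - 6s + 8) − 17 = 3s^2 - 6s - 9 = (s − 3)(3s + 3).
So |(3s^2 - 6s + 8) − 17| = |s − 3|·|3s + 3|.
Require δ ≤ 2. Then |s − 3| < 2 gives |s| < 5, and by the triangle inequality |3s + 3| ≤ 3·5 + 3 = 18.
Hence |(3s^2 - 6s + 8) − 17| ≤ 18|s − 3| < ϵ provided |s − 3| < ϵ/18.
Choosing δ = min(2, ϵ/18) ensures both conditions, hence |(3s^2 - 6s + 8) − 17| < ϵ.

δ = min(2, ϵ/18)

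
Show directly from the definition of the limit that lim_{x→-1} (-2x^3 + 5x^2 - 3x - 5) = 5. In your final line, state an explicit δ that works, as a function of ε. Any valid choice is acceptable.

δ = min(1, ε/32)

Suppose ε > 0. We want δ > 0 such that 0 < |x + 1| < δ implies |(-2x^3 + 5x^2 - 3x - 5) − 5| < ε.
(-2x^3 + 5x^2 - 3x - 5) − 5 = -2x^3 + 5x^2 - 3x - 10 = (x + 1)(-2x^2 + 7x - 10).
So |(-2x^3 + 5x^2 - 3x - 5) − 5| = |x + 1|·|-2x^2 + 7x - 10|.
Require δ ≤ 1. Then |x + 1| < 1 gives |x| < 2, and by the triangle inequality |-2x^2 + 7x - 10| ≤ 2·2^2 + 7·2 + 10 = 32.
Hence |(-2x^3 + 5x^2 - 3x - 5) − 5| ≤ 32|x + 1| < ε provided |x + 1| < ε/32.
Take δ = min(1, ε/32). Then 0 < |x + 1| < δ gives both |x + 1| < 1 and |x + 1| < ε/32, so |(-2x^3 + 5x^2 - 3x - 5) − 5| < ε.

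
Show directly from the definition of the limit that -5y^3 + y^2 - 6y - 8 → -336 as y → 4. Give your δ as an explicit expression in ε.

Suppose ε > 0. We want δ > 0 such that 0 < |y − 4| < δ implies |(-5y^3 + y^2 - 6y - 8) + 336| < ε.
(-5y^3 + y^2 - 6y - 8) + 336 = -5y^3 + y^2 - 6y + 328 = (y − 4)(-5y^2 - 19y - 82).
So |(-5y^3 + y^2 - 6y - 8) + 336| = |y − 4|·|-5y^2 - 19y - 82|.
Assume first that |y − 4| < 1, so |y| < 5. Then |-5y^2 - 19y - 82| ≤ 5·5^2 + 19·5 + 82 = 302.
Hence |(-5y^3 + y^2 - 6y - 8) + 336| ≤ 302|y − 4| < ε provided |y − 4| < ε/302.
Take δ = min(1, ε/302). Then 0 < |y − 4| < δ gives both |y − 4| < 1 and |y − 4| < ε/302, so |(-5y^3 + y^2 - 6y - 8) + 336| < ε.

δ = min(1, ε/302)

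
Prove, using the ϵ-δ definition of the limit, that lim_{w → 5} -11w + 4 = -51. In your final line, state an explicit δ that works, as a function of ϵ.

Fix ϵ > 0. We need δ > 0 so that 0 < |w − 5| < δ implies |(-11w + 4) + 51| < ϵ.
Since (-11w + 4) + 51 = -11(w − 5), we have |(-11w + 4) + 51| = 11|w − 5|.
So 11|w − 5| < ϵ exactly when |w − 5| < ϵ/11.
Take δ = ϵ/11. If 0 < |w − 5| < δ then |(-11w + 4) + 51| = 11|w − 5| < 11·(ϵ/11) = ϵ.

δ = ϵ/11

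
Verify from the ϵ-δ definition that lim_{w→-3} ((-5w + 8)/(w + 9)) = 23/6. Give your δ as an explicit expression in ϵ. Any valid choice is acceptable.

δ = min(3, (18/53)ϵ)

Fix ϵ > 0. We want δ > 0 with 0 < |w + 3| < δ ⇒ |(-5w + 8)/(w + 9) − (23/6)| < ϵ.
Combining over a common denominator, (-5w + 8)/(w + 9) − (23/6) = [(-5w + 8)·6 − 23·(w + 9)] / [6·(w + 9)] = -53(w + 3) / (6(w + 9)).
So |(-5w + 8)/(w + 9) − (23/6)| = 53|w + 3| / (6·|w + 9|).
Restrict δ ≤ 3. Then |w + 3| < 3 gives |w + 9| = |(w + 3) + 6| ≥ 6 − 3 = 3.
Hence |(-5w + 8)/(w + 9) − (23/6)| < 53|w + 3|/(6·3) = (53/18)|w + 3|, which is < ϵ once |w + 3| < (18/53)ϵ.
Take δ = min(3, (18/53)ϵ). Then 0 < |w + 3| < δ forces both bounds, so |(-5w + 8)/(w + 9) − (23/6)| < ϵ.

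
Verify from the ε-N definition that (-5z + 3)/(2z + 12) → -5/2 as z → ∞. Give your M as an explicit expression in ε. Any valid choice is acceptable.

M = (33/2)/ε

Suppose ε > 0. We seek M > 0 such that z > M implies |(-5z + 3)/(2z + 12) + 5/2| < ε.
(-5z + 3)/(2z + 12) + 5/2 = (2(-5z + 3) − (-5)(2z + 12)) / (2(2z + 12)) = 66/(2(2z + 12)).
For z > 0 we have 2z + 12 > 2z, so |(-5z + 3)/(2z + 12) + 5/2| = 66/(2(2z + 12)) < 66/(2·2z) = (33/2)/z.
Thus |(-5z + 3)/(2z + 12) + 5/2| < ε whenever z > (33/2)/ε.
Take M = (33/2)/ε. If z > M then |(-5z + 3)/(2z + 12) + 5/2| < (33/2)/z < ε.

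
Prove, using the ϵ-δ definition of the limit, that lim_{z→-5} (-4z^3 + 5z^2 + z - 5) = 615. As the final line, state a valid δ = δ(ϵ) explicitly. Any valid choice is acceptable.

δ = min(1, ϵ/418)

Fix ϵ > 0. We want δ > 0 such that 0 < |z + 5| < δ implies |(-4z^3 + 5z^2 + z - 5) − 615| < ϵ.
(-4z^3 + 5z^2 + z - 5) − 615 = -4z^3 + 5z^2 + z - 620 = (z + 5)(-4z^2 + 25z - 124).
So |(-4z^3 + 5z^2 + z - 5) − 615| = |z + 5|·|-4z^2 + 25z - 124|.
Require δ ≤ 1. Then |z + 5| < 1 gives |z| < 6, and by the triangle inequality |-4z^2 + 25z - 124| ≤ 4·6^2 + 25·6 + 124 = 418.
Hence |(-4z^3 + 5z^2 + z - 5) − 615| ≤ 418|z + 5| < ϵ provided |z + 5| < ϵ/418.
Choosing δ = min(1, ϵ/418) ensures both conditions, hence |(-4z^3 + 5z^2 + z - 5) − 615| < ϵ.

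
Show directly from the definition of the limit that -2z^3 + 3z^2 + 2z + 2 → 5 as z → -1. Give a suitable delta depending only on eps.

Let eps > 0. We want delta > 0 such that 0 < |z + 1| < delta implies |(-2z^3 + 3z^2 + 2z + 2) − 5| < eps.
(-2z^3 + 3z^2 + 2z + 2) − 5 = -2z^3 + 3z^2 + 2z - 3 = (z + 1)(-2z^2 + 5z - 3).
So |(-2z^3 + 3z^2 + 2z + 2) − 5| = |z + 1|·|-2z^2 + 5z - 3|.
Assume first that |z + 1| < 2, so |z| < 3. Then |-2z^2 + 5z - 3| ≤ 2·3^2 + 5·3 + 3 = 36.
Hence |(-2z^3 + 3z^2 + 2z + 2) − 5| ≤ 36|z + 1| < eps provided |z + 1| < eps/36.
Take delta = min(2, eps/36). Then 0 < |z + 1| < delta gives both |z + 1| < 2 and |z + 1| < eps/36, so |(-2z^3 + 3z^2 + 2z + 2) − 5| < eps.

delta = min(2, eps/36)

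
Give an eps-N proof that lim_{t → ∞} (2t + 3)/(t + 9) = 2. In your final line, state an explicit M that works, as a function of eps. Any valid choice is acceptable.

M = 15/eps

Let eps > 0. We seek M > 0 such that t > M implies |(2t + 3)/(t + 9) − 2| < eps.
(2t + 3)/(t + 9) − 2 = ((2t + 3) − 2(t + 9)) / ((t + 9)) = -15/((t + 9)).
For t > 0 we have t + 9 > t, so |(2t + 3)/(t + 9) − 2| = 15/((t + 9)) < 15/(t) = 15/t.
Thus |(2t + 3)/(t + 9) − 2| < eps whenever t > 15/eps.
Take M = 15/eps. If t > M then |(2t + 3)/(t + 9) − 2| < 15/t < eps.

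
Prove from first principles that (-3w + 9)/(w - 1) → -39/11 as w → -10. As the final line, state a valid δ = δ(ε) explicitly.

Let ε > 0 be given. We want δ > 0 with 0 < |w + 10| < δ ⇒ |(-3w + 9)/(w - 1) + 39/11| < ε.
Combining over a common denominator, (-3w + 9)/(w - 1) + 39/11 = [(-3w + 9)·(-11) − 39·(w - 1)] / [(-11)·(w - 1)] = -6(w + 10) / ((-11)(w - 1)).
So |(-3w + 9)/(w - 1) + 39/11| = 6|w + 10| / (11·|w − 1|).
Require δ ≤ 11/2, so |w − 1| ≥ |-11| − |w + 10| > 11 − 11/2 = 11/2.
Hence |(-3w + 9)/(w - 1) + 39/11| < 6|w + 10|/(11·(11/2)) = (12/121)|w + 10|, which is < ε once |w + 10| < (121/12)ε.
Take δ = min(11/2, (121/12)ε). Then 0 < |w + 10| < δ forces both bounds, so |(-3w + 9)/(w - 1) + 39/11| < ε.

δ = min(11/2, (121/12)ε)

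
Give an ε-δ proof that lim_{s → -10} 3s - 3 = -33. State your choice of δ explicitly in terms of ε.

Fix ε > 0. We need δ > 0 so that 0 < |s + 10| < δ implies |(3s - 3) + 33| < ε.
Since (3s - 3) + 33 = 3(s + 10), we have |(3s - 3) + 33| = 3|s + 10|.
So 3|s + 10| < ε exactly when |s + 10| < ε/3.
Choosing δ = ε/3 gives |(3s - 3) + 33| = 3|s + 10| < ε whenever |s + 10| < δ.

δ = ε/3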